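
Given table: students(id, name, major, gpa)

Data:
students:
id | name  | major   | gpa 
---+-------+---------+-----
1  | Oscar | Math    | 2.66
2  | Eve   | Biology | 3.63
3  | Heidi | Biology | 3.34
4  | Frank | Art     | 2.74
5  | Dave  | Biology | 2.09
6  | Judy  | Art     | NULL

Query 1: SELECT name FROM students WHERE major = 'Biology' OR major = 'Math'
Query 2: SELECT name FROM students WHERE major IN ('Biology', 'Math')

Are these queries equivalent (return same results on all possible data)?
Yes, equivalent

Both queries return: [('Dave',), ('Eve',), ('Heidi',), ('Oscar',)]

Reason: OR vs IN are equivalent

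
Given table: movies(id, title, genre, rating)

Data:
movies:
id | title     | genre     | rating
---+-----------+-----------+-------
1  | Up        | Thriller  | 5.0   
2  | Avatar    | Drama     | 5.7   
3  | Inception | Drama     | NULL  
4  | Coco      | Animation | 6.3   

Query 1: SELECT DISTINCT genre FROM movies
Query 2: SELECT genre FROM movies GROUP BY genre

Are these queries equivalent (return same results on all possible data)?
Yes, equivalent

Both queries return: [('Animation',), ('Drama',), ('Thriller',)]

Reason: Both get unique genres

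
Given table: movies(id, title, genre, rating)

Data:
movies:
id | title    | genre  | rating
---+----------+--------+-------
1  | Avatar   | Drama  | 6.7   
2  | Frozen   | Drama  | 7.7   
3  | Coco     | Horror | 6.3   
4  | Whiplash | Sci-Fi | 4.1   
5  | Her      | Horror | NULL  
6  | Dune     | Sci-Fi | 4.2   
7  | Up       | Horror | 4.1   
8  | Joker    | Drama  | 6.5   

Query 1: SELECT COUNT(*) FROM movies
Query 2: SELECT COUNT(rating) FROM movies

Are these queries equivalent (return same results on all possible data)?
No, not equivalent

Query 1 returns: [(8,)]
Query 2 returns: [(7,)]

Reason: COUNT(*) includes NULLs, COUNT(column) excludes them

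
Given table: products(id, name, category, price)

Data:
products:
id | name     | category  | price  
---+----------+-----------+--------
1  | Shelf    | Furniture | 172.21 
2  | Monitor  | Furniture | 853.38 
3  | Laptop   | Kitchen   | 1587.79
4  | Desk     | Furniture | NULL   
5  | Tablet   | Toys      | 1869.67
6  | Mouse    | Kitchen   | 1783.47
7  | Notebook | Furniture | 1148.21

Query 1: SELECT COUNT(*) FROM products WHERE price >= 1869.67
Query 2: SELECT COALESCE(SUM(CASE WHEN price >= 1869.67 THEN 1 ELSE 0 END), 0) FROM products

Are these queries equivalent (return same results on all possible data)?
Yes, equivalent

Both queries return: [(1,)]

Reason: COUNT with WHERE vs conditional SUM (COALESCE handles empty-table NULL)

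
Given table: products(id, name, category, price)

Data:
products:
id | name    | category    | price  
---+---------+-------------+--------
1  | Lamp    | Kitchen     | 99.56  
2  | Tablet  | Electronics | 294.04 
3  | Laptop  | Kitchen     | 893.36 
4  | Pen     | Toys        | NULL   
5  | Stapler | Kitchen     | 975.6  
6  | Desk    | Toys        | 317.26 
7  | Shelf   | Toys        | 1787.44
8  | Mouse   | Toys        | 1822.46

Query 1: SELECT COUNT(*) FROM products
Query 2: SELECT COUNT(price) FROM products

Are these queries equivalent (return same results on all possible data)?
No, not equivalent

Query 1 returns: [(8,)]
Query 2 returns: [(7,)]

Reason: COUNT(*) includes NULLs, COUNT(column) excludes them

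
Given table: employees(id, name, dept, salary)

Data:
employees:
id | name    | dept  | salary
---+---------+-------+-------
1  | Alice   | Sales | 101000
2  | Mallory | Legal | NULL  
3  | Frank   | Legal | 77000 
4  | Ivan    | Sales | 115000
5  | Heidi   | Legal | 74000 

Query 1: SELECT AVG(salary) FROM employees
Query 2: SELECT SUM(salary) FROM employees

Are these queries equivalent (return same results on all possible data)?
No, not equivalent

Query 1 returns: [(91750.0,)]
Query 2 returns: [(367000,)]

Reason: AVG vs SUM give different aggregate values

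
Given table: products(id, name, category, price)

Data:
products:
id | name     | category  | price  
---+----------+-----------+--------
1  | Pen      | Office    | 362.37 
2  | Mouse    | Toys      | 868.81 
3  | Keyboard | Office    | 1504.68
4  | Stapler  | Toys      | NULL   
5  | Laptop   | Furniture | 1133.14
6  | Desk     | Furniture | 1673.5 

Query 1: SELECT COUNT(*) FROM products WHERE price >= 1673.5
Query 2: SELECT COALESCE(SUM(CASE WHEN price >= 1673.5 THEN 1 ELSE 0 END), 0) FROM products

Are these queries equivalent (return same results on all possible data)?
Yes, equivalent

Both queries return: [(1,)]

Reason: COUNT with WHERE vs conditional SUM (COALESCE handles empty-table NULL)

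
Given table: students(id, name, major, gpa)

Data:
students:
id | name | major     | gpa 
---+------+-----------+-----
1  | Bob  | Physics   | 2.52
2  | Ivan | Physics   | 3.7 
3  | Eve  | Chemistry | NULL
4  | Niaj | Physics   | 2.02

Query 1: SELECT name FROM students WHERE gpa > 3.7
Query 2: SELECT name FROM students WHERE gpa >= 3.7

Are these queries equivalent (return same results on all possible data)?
No, not equivalent

Query 1 returns: []
Query 2 returns: [('Ivan',)]

Reason: > vs >= gives different results when gpa = 3.7 exists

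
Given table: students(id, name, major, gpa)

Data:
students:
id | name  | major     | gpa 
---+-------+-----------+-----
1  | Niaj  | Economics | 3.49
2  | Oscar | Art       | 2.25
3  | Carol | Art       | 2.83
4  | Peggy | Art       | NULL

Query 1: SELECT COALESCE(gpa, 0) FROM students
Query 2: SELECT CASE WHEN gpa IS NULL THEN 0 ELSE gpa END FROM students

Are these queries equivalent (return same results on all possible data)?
Yes, equivalent

Both queries return: [(0,), (2.25,), (2.83,), (3.49,)]

Reason: COALESCE vs CASE for NULL handling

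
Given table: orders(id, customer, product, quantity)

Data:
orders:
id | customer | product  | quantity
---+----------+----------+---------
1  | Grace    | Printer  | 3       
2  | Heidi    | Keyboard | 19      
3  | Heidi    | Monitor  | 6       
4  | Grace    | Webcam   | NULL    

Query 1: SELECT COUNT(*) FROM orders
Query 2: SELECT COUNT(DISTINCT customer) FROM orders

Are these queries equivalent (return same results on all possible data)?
No, not equivalent

Query 1 returns: [(4,)]
Query 2 returns: [(2,)]

Reason: COUNT(*) counts rows, COUNT(DISTINCT customer) counts unique customers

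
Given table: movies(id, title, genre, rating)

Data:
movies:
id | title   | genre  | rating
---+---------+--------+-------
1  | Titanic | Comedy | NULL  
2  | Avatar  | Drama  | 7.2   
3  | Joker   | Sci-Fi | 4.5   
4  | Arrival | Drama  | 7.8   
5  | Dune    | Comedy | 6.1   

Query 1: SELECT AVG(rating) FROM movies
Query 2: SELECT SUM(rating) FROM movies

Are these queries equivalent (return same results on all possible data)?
No, not equivalent

Query 1 returns: [(6.4,)]
Query 2 returns: [(25.6,)]

Reason: AVG vs SUM give different aggregate values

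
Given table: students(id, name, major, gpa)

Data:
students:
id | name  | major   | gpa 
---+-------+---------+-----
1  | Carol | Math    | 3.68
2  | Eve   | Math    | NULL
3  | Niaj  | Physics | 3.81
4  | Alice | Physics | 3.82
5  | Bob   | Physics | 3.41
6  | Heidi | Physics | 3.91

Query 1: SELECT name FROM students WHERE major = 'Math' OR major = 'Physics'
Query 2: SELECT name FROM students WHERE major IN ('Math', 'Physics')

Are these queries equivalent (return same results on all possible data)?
Yes, equivalent

Both queries return: [('Alice',), ('Bob',), ('Carol',), ('Eve',), ('Heidi',), ('Niaj',)]

Reason: OR vs IN are equivalent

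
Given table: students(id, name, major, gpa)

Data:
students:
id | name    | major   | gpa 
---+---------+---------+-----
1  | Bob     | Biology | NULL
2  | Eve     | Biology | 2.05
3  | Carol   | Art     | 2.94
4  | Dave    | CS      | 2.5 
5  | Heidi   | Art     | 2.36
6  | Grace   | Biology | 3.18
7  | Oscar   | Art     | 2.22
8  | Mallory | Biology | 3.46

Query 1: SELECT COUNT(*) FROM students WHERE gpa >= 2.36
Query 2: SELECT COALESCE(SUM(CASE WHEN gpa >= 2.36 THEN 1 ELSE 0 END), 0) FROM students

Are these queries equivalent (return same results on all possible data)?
Yes, equivalent

Both queries return: [(5,)]

Reason: COUNT with WHERE vs conditional SUM (COALESCE handles empty-table NULL)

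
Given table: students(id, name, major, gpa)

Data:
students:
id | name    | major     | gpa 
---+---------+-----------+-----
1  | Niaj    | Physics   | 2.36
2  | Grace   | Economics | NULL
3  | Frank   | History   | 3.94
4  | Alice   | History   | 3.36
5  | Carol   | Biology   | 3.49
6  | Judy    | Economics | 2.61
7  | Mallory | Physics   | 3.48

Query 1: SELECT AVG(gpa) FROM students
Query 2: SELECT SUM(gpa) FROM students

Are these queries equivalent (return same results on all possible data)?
No, not equivalent

Query 1 returns: [(3.2066666666666666,)]
Query 2 returns: [(19.24,)]

Reason: AVG vs SUM give different aggregate values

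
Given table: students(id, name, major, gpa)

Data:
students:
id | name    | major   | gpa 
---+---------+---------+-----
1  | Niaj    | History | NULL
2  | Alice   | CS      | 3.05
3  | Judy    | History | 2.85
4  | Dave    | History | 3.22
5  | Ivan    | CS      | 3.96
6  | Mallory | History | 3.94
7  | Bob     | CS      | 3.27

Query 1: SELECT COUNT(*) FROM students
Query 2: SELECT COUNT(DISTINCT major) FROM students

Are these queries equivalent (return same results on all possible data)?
No, not equivalent

Query 1 returns: [(7,)]
Query 2 returns: [(2,)]

Reason: COUNT(*) counts rows, COUNT(DISTINCT major) counts unique majors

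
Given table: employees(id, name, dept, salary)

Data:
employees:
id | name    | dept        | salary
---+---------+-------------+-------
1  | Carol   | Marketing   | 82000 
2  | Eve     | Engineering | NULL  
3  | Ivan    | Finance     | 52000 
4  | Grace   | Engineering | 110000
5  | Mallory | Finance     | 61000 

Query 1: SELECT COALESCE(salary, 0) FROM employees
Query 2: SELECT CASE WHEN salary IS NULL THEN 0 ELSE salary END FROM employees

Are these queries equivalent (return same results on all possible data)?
Yes, equivalent

Both queries return: [(0,), (52000,), (61000,), (82000,), (110000,)]

Reason: COALESCE vs CASE for NULL handling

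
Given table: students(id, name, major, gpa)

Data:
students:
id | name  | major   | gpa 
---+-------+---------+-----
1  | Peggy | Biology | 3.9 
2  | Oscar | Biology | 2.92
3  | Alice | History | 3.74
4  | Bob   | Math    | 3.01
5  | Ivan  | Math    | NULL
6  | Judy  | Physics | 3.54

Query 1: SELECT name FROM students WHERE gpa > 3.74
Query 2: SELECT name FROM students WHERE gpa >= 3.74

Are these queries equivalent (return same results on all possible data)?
No, not equivalent

Query 1 returns: [('Peggy',)]
Query 2 returns: [('Peggy',), ('Alice',)]

Reason: > vs >= gives different results when gpa = 3.74 exists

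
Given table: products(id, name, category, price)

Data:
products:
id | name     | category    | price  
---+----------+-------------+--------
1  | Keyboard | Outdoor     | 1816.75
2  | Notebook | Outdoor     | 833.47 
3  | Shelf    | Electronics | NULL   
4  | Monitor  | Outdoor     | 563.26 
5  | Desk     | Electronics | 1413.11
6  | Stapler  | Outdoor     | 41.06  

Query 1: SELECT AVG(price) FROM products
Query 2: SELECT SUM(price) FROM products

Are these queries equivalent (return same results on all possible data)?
No, not equivalent

Query 1 returns: [(933.53,)]
Query 2 returns: [(4667.65,)]

Reason: AVG vs SUM give different aggregate values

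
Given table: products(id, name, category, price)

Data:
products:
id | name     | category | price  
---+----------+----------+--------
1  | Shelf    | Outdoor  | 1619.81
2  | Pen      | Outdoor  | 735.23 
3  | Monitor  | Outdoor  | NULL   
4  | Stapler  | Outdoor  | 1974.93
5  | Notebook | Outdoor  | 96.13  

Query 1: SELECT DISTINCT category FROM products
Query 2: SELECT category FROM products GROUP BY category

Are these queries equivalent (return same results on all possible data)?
Yes, equivalent

Both queries return: [('Outdoor',)]

Reason: Both get unique categorys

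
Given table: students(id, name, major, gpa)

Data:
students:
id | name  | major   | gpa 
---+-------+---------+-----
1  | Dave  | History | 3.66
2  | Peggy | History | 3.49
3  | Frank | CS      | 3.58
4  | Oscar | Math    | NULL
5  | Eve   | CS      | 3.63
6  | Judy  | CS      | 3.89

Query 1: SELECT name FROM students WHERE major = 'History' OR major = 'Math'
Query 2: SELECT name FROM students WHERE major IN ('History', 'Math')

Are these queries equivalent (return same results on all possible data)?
Yes, equivalent

Both queries return: [('Dave',), ('Oscar',), ('Peggy',)]

Reason: OR vs IN are equivalent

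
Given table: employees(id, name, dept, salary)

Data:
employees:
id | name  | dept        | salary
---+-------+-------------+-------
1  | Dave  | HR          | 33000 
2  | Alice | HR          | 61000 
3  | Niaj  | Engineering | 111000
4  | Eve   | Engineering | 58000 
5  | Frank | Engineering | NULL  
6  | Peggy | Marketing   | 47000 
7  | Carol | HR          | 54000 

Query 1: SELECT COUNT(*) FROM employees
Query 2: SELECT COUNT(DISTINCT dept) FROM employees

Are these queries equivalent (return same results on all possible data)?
No, not equivalent

Query 1 returns: [(7,)]
Query 2 returns: [(3,)]

Reason: COUNT(*) counts rows, COUNT(DISTINCT dept) counts unique depts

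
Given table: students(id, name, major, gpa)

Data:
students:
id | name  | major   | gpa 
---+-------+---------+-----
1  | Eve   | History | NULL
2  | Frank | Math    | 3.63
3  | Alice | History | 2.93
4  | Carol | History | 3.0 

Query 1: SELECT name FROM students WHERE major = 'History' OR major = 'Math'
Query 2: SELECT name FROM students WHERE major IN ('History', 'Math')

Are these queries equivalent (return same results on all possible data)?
Yes, equivalent

Both queries return: [('Alice',), ('Carol',), ('Eve',), ('Frank',)]

Reason: OR vs IN are equivalent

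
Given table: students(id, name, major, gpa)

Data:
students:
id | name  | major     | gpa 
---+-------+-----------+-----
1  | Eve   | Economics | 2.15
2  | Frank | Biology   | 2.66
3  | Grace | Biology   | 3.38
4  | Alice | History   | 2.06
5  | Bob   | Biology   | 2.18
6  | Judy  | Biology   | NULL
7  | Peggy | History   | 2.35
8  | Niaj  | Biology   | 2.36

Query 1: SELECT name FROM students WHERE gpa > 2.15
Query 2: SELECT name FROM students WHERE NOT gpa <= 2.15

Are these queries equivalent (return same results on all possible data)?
Yes, equivalent

Both queries return: [('Bob',), ('Frank',), ('Grace',), ('Niaj',), ('Peggy',)]

Reason: Both filter gpa > 2.15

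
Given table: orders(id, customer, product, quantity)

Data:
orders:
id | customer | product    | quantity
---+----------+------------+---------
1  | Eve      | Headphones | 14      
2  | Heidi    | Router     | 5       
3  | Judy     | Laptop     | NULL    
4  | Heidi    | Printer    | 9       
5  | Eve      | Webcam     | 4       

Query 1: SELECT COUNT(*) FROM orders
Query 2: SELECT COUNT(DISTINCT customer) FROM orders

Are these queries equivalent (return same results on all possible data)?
No, not equivalent

Query 1 returns: [(5,)]
Query 2 returns: [(3,)]

Reason: COUNT(*) counts rows, COUNT(DISTINCT customer) counts unique customers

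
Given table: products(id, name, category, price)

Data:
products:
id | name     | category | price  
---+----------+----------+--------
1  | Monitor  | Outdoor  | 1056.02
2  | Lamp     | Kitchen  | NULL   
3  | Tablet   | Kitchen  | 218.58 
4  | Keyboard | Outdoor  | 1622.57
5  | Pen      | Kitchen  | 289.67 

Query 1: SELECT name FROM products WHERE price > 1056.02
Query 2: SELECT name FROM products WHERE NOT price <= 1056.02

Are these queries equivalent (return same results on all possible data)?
Yes, equivalent

Both queries return: [('Keyboard',)]

Reason: Both filter price > 1056.02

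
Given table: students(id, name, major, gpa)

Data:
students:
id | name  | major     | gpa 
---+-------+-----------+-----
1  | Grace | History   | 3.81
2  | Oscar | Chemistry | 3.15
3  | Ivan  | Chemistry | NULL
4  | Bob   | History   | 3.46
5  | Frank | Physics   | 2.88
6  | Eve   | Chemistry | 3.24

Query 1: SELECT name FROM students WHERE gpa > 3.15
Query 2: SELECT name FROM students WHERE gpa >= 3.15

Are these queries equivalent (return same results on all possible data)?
No, not equivalent

Query 1 returns: [('Grace',), ('Bob',), ('Eve',)]
Query 2 returns: [('Grace',), ('Oscar',), ('Bob',), ('Eve',)]

Reason: > vs >= gives different results when gpa = 3.15 exists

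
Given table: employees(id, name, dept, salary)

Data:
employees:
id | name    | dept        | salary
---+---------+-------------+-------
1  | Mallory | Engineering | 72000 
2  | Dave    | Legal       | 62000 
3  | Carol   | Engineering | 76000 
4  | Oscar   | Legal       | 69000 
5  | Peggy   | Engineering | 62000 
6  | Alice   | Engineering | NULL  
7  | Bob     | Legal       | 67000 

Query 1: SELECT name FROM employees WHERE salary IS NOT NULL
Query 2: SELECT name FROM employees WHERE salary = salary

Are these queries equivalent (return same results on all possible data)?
Yes, equivalent

Both queries return: [('Bob',), ('Carol',), ('Dave',), ('Mallory',), ('Oscar',), ('Peggy',)]

Reason: IS NOT NULL vs self-equality (both exclude NULLs)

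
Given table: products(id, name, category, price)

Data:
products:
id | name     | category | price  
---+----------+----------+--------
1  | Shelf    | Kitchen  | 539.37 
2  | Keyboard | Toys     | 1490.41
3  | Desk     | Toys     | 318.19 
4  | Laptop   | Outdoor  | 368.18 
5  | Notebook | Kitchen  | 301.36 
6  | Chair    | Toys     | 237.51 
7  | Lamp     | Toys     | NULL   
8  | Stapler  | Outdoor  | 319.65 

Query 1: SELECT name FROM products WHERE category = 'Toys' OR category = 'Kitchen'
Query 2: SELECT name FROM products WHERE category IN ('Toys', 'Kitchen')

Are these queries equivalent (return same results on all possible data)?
Yes, equivalent

Both queries return: [('Chair',), ('Desk',), ('Keyboard',), ('Lamp',), ('Notebook',), ('Shelf',)]

Reason: OR vs IN are equivalent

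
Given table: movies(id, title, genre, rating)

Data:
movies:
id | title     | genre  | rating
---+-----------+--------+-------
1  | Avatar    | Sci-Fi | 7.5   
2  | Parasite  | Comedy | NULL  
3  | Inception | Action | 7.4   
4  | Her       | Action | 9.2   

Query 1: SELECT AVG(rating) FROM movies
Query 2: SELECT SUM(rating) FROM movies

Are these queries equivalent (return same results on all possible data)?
No, not equivalent

Query 1 returns: [(8.033333333333333,)]
Query 2 returns: [(24.1,)]

Reason: AVG vs SUM give different aggregate values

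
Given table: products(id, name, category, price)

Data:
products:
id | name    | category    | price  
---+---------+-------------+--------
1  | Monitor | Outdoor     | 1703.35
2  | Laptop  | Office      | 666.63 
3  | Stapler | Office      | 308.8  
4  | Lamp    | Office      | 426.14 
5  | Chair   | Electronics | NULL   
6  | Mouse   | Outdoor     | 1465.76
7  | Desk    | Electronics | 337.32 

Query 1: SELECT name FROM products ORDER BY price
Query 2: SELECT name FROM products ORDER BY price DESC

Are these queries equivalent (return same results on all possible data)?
No, not equivalent

Query 1 returns: [('Chair',), ('Stapler',), ('Desk',), ('Lamp',), ('Laptop',), ('Mouse',), ('Monitor',)]
Query 2 returns: [('Monitor',), ('Mouse',), ('Laptop',), ('Lamp',), ('Desk',), ('Stapler',), ('Chair',)]

Reason: ASC vs DESC gives opposite ordering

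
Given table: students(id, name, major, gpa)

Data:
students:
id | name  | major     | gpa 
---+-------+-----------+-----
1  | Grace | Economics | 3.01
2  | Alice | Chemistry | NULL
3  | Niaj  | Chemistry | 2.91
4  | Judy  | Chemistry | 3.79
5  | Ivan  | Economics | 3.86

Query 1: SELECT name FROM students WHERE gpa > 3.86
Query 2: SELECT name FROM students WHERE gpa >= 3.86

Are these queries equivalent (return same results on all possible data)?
No, not equivalent

Query 1 returns: []
Query 2 returns: [('Ivan',)]

Reason: > vs >= gives different results when gpa = 3.86 exists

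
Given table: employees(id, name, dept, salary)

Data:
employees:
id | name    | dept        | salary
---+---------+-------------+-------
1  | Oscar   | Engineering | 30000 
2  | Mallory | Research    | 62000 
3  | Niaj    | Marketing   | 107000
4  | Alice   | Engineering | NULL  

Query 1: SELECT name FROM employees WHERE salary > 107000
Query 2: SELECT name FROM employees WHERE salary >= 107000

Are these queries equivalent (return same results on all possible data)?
No, not equivalent

Query 1 returns: []
Query 2 returns: [('Niaj',)]

Reason: > vs >= gives different results when salary = 107000 exists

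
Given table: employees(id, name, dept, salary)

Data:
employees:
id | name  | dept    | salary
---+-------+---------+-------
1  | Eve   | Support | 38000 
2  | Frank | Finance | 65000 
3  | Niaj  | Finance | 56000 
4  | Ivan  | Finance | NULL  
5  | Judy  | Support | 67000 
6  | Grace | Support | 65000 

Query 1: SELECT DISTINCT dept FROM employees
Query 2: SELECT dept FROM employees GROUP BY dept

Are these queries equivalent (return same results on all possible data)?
Yes, equivalent

Both queries return: [('Finance',), ('Support',)]

Reason: Both get unique depts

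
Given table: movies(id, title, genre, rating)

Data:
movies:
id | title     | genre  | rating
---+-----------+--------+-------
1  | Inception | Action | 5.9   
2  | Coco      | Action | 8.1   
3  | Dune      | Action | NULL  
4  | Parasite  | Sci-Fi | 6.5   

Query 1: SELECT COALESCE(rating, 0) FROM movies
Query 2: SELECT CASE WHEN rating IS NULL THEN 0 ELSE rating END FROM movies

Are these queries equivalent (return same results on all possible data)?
Yes, equivalent

Both queries return: [(0,), (5.9,), (6.5,), (8.1,)]

Reason: COALESCE vs CASE for NULL handling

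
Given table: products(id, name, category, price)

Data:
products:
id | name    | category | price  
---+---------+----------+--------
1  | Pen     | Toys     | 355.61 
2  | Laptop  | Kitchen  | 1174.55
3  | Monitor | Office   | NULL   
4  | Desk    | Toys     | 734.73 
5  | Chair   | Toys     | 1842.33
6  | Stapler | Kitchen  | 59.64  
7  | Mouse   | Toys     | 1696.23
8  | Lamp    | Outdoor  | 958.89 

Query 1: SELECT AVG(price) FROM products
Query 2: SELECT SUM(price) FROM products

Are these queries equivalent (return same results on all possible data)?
No, not equivalent

Query 1 returns: [(974.5685714285713,)]
Query 2 returns: [(6821.98,)]

Reason: AVG vs SUM give different aggregate values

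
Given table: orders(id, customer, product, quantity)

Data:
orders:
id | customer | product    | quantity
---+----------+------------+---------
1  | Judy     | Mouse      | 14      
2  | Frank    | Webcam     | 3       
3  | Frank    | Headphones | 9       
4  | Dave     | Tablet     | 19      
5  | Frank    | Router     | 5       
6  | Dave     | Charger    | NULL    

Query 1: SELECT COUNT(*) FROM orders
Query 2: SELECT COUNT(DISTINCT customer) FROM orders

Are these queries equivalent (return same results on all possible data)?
No, not equivalent

Query 1 returns: [(6,)]
Query 2 returns: [(3,)]

Reason: COUNT(*) counts rows, COUNT(DISTINCT customer) counts unique customers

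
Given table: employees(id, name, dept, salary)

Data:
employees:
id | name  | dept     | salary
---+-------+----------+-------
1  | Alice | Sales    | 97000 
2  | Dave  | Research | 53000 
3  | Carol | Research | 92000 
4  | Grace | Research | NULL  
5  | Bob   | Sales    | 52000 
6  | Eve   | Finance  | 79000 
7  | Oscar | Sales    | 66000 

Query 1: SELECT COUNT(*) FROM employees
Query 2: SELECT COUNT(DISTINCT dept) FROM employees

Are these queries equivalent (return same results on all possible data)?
No, not equivalent

Query 1 returns: [(7,)]
Query 2 returns: [(3,)]

Reason: COUNT(*) counts rows, COUNT(DISTINCT dept) counts unique depts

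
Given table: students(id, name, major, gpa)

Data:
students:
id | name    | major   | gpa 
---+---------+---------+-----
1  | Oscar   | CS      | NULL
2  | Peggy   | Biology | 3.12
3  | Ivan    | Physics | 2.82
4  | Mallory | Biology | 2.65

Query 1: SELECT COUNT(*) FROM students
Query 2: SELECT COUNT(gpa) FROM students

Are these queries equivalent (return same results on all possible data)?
No, not equivalent

Query 1 returns: [(4,)]
Query 2 returns: [(3,)]

Reason: COUNT(*) includes NULLs, COUNT(column) excludes them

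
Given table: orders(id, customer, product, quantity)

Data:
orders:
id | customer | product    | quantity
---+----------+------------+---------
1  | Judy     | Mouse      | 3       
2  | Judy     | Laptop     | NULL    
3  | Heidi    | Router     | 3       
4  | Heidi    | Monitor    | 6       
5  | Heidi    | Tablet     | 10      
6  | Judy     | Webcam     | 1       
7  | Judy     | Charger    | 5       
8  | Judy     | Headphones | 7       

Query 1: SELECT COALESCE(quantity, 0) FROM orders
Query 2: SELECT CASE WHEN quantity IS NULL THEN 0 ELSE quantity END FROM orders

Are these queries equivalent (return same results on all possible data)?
Yes, equivalent

Both queries return: [(0,), (1,), (3,), (3,), (5,), (6,), (7,), (10,)]

Reason: COALESCE vs CASE for NULL handling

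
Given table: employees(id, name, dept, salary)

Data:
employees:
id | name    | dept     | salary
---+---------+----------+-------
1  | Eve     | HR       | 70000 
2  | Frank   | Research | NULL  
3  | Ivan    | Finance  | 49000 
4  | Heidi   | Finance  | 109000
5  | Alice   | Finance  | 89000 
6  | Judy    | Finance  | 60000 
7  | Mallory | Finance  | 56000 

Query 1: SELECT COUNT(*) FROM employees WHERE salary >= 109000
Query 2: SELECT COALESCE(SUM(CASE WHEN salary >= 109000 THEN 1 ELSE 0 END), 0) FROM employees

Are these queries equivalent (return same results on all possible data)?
Yes, equivalent

Both queries return: [(1,)]

Reason: COUNT with WHERE vs conditional SUM (COALESCE handles empty-table NULL)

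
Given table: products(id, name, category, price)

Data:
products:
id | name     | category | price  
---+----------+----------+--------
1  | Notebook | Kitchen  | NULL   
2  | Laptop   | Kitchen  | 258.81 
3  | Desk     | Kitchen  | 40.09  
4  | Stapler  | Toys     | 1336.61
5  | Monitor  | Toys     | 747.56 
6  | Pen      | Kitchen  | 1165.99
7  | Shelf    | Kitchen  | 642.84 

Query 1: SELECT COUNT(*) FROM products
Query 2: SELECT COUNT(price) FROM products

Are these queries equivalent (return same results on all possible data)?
No, not equivalent

Query 1 returns: [(7,)]
Query 2 returns: [(6,)]

Reason: COUNT(*) includes NULLs, COUNT(column) excludes them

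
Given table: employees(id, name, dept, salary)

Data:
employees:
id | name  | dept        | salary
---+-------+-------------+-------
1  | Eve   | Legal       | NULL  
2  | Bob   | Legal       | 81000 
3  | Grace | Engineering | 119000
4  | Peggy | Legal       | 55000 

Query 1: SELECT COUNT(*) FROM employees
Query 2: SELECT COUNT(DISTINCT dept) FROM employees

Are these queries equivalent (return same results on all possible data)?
No, not equivalent

Query 1 returns: [(4,)]
Query 2 returns: [(2,)]

Reason: COUNT(*) counts rows, COUNT(DISTINCT dept) counts unique depts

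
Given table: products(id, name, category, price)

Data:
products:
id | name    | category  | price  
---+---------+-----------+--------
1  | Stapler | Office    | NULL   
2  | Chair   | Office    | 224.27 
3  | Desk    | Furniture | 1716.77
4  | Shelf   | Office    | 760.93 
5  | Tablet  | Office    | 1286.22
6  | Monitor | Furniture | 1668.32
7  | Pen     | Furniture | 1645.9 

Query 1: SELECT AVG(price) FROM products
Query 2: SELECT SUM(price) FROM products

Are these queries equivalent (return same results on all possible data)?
No, not equivalent

Query 1 returns: [(1217.0683333333334,)]
Query 2 returns: [(7302.41,)]

Reason: AVG vs SUM give different aggregate values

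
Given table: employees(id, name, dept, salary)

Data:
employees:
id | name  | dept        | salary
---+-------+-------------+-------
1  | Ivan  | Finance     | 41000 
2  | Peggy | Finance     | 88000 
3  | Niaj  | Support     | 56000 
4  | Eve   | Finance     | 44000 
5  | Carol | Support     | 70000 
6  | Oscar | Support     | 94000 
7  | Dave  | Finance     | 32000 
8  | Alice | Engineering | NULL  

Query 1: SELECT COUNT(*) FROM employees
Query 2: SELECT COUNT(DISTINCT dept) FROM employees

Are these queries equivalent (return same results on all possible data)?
No, not equivalent

Query 1 returns: [(8,)]
Query 2 returns: [(3,)]

Reason: COUNT(*) counts rows, COUNT(DISTINCT dept) counts unique depts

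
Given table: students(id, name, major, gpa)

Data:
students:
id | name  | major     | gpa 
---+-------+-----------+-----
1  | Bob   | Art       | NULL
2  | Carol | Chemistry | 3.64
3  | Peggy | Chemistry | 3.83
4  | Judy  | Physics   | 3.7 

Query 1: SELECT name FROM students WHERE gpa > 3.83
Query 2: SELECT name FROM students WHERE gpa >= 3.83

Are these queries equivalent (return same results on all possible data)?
No, not equivalent

Query 1 returns: []
Query 2 returns: [('Peggy',)]

Reason: > vs >= gives different results when gpa = 3.83 exists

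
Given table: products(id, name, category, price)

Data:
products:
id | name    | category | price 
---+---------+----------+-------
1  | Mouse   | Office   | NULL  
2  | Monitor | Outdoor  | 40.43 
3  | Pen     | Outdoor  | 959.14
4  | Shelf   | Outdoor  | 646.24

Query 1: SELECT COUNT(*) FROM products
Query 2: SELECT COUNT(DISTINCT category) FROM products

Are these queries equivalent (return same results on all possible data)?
No, not equivalent

Query 1 returns: [(4,)]
Query 2 returns: [(2,)]

Reason: COUNT(*) counts rows, COUNT(DISTINCT category) counts unique categorys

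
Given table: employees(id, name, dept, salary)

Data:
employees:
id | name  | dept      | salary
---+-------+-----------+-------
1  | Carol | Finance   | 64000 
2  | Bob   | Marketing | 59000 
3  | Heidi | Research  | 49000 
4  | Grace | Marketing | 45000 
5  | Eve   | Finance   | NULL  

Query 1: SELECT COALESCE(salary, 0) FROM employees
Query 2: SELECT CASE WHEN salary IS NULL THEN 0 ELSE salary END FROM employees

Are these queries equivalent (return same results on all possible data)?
Yes, equivalent

Both queries return: [(0,), (45000,), (49000,), (59000,), (64000,)]

Reason: COALESCE vs CASE for NULL handling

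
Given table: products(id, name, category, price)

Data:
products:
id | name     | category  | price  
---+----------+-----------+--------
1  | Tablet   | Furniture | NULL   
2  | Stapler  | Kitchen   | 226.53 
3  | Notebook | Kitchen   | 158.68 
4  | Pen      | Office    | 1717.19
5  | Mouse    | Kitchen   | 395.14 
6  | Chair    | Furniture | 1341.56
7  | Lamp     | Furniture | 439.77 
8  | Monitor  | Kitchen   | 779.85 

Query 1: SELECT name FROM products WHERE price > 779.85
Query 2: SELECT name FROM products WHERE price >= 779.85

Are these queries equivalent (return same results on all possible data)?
No, not equivalent

Query 1 returns: [('Pen',), ('Chair',)]
Query 2 returns: [('Pen',), ('Chair',), ('Monitor',)]

Reason: > vs >= gives different results when price = 779.85 exists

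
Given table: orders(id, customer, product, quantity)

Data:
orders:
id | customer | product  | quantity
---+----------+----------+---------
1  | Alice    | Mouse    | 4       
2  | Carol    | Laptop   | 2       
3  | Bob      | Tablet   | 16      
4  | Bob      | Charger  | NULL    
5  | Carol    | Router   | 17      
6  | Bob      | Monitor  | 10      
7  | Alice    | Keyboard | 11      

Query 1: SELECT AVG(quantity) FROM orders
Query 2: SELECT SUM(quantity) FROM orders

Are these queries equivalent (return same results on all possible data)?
No, not equivalent

Query 1 returns: [(10.0,)]
Query 2 returns: [(60,)]

Reason: AVG vs SUM give different aggregate values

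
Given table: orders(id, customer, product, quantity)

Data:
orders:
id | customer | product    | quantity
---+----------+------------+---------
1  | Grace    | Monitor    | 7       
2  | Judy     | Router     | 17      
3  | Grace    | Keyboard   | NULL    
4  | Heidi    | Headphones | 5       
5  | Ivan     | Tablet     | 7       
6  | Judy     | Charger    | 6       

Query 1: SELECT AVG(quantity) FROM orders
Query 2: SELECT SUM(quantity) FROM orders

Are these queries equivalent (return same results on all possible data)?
No, not equivalent

Query 1 returns: [(8.4,)]
Query 2 returns: [(42,)]

Reason: AVG vs SUM give different aggregate values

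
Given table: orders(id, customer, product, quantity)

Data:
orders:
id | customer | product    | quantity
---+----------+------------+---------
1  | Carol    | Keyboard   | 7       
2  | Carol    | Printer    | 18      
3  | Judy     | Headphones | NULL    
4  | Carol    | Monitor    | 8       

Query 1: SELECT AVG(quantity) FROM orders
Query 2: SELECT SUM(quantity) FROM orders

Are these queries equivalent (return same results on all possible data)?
No, not equivalent

Query 1 returns: [(11.0,)]
Query 2 returns: [(33,)]

Reason: AVG vs SUM give different aggregate values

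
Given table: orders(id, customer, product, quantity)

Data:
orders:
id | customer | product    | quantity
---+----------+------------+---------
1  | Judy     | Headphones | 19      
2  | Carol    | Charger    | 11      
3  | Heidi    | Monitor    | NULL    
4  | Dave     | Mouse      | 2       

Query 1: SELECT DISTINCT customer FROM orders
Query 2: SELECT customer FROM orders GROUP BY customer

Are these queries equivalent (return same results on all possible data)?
Yes, equivalent

Both queries return: [('Carol',), ('Dave',), ('Heidi',), ('Judy',)]

Reason: Both get unique customers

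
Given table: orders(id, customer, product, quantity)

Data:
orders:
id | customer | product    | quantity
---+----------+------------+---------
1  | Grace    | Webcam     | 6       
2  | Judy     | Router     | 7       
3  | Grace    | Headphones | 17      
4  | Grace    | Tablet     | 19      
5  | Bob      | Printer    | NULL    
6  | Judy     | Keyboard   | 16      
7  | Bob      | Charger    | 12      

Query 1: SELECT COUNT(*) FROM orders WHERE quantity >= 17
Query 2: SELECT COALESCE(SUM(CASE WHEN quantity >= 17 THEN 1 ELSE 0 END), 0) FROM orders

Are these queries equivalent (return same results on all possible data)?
Yes, equivalent

Both queries return: [(2,)]

Reason: COUNT with WHERE vs conditional SUM (COALESCE handles empty-table NULL)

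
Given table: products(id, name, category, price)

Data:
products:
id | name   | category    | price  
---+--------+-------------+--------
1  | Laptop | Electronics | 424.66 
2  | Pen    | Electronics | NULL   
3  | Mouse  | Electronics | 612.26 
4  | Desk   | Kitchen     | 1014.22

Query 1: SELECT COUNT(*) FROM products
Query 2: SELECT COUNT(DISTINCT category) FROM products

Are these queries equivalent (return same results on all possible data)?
No, not equivalent

Query 1 returns: [(4,)]
Query 2 returns: [(2,)]

Reason: COUNT(*) counts rows, COUNT(DISTINCT category) counts unique categorys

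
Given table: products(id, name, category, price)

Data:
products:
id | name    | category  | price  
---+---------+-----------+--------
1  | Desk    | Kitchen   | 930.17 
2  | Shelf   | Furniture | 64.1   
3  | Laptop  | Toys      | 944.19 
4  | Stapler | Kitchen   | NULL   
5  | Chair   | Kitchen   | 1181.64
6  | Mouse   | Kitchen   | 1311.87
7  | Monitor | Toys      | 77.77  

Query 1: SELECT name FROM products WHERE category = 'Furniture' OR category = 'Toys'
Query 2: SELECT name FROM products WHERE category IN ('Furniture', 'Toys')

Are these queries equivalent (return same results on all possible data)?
Yes, equivalent

Both queries return: [('Laptop',), ('Monitor',), ('Shelf',)]

Reason: OR vs IN are equivalent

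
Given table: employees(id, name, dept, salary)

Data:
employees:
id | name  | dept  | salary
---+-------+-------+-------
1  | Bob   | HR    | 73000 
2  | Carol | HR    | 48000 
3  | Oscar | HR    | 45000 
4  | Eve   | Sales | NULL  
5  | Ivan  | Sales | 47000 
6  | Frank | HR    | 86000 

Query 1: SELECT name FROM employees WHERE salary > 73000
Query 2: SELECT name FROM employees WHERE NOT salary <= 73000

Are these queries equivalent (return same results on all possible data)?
Yes, equivalent

Both queries return: [('Frank',)]

Reason: Both filter salary > 73000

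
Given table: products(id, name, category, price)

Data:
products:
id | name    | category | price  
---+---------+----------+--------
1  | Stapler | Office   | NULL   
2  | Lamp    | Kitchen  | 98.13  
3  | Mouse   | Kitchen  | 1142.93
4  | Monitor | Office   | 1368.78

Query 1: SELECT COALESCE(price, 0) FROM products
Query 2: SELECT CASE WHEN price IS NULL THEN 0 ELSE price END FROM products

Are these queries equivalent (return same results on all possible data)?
Yes, equivalent

Both queries return: [(0,), (98.13,), (1142.93,), (1368.78,)]

Reason: COALESCE vs CASE for NULL handling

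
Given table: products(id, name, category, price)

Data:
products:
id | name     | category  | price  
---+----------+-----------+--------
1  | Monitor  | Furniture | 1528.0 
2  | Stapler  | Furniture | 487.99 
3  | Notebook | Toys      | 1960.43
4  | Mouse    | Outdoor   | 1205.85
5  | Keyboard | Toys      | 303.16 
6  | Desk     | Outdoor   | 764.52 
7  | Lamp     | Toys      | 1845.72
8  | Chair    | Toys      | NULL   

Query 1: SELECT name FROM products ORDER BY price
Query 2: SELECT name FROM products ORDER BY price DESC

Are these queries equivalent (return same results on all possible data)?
No, not equivalent

Query 1 returns: [('Chair',), ('Keyboard',), ('Stapler',), ('Desk',), ('Mouse',), ('Monitor',), ('Lamp',), ('Notebook',)]
Query 2 returns: [('Notebook',), ('Lamp',), ('Monitor',), ('Mouse',), ('Desk',), ('Stapler',), ('Keyboard',), ('Chair',)]

Reason: ASC vs DESC gives opposite ordering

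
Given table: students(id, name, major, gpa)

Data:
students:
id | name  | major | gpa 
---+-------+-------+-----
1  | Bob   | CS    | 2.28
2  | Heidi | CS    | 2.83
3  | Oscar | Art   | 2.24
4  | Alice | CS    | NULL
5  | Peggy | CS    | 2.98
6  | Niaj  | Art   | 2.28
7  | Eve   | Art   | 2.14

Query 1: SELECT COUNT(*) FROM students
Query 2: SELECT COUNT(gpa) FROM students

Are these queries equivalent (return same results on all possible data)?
No, not equivalent

Query 1 returns: [(7,)]
Query 2 returns: [(6,)]

Reason: COUNT(*) includes NULLs, COUNT(column) excludes them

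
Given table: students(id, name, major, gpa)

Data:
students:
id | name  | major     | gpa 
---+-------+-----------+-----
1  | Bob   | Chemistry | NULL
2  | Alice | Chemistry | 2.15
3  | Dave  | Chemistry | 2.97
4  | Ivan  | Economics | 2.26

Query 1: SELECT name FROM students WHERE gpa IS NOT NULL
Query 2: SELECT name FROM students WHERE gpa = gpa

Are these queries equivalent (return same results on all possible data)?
Yes, equivalent

Both queries return: [('Alice',), ('Dave',), ('Ivan',)]

Reason: IS NOT NULL vs self-equality (both exclude NULLs)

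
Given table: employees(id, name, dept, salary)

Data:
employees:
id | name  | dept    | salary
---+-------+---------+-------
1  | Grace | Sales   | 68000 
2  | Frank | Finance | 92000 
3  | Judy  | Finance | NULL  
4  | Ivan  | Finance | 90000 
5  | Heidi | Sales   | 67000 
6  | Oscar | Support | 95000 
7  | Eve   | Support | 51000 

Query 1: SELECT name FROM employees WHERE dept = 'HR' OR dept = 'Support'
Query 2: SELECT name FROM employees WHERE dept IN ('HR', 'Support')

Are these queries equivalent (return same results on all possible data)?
Yes, equivalent

Both queries return: [('Eve',), ('Oscar',)]

Reason: OR vs IN are equivalent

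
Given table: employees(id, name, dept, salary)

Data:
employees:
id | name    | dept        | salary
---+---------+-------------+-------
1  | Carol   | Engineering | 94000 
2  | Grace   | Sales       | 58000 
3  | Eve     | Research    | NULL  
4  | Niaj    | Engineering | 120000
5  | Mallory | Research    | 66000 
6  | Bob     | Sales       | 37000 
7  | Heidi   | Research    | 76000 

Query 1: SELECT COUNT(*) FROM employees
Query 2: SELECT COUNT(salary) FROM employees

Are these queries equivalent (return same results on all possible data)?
No, not equivalent

Query 1 returns: [(7,)]
Query 2 returns: [(6,)]

Reason: COUNT(*) includes NULLs, COUNT(column) excludes them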